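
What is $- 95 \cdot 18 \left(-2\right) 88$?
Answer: $300960$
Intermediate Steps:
$- 95 \cdot 18 \left(-2\right) 88 = \left(-95\right) \left(-36\right) 88 = 3420 \cdot 88 = 300960$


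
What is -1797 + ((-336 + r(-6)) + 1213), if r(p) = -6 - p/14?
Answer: -6479/7 ≈ -925.57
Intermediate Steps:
r(p) = -6 - p/14
-1797 + ((-336 + r(-6)) + 1213) = -1797 + ((-336 + (-6 - 1/14*(-6))) + 1213) = -1797 + ((-336 + (-6 + 3/7)) + 1213) = -1797 + ((-336 - 39/7) + 1213) = -1797 + (-2391/7 + 1213) = -1797 + 6100/7 = -6479/7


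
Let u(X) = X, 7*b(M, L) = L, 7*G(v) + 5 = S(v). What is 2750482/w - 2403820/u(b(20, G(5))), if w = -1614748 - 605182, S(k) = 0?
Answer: 26147928074499/1109965 ≈ 2.3557e+7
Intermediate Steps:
G(v) = -5/7 (G(v) = -5/7 + (⅐)*0 = -5/7 + 0 = -5/7)
b(M, L) = L/7
w = -2219930
2750482/w - 2403820/u(b(20, G(5))) = 2750482/(-2219930) - 2403820/((⅐)*(-5/7)) = 2750482*(-1/2219930) - 2403820/(-5/49) = -1375241/1109965 - 2403820*(-49/5) = -1375241/1109965 + 23557436 = 26147928074499/1109965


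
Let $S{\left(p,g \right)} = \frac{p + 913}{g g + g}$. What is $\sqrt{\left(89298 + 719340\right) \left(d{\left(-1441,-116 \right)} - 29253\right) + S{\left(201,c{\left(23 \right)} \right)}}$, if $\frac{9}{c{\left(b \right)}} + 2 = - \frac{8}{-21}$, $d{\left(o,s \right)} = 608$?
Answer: $\frac{i \sqrt{2208754600637302830}}{9765} \approx 1.522 \cdot 10^{5} i$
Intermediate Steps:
$c{\left(b \right)} = - \frac{189}{34}$ ($c{\left(b \right)} = \frac{9}{-2 - \frac{8}{-21}} = \frac{9}{-2 - - \frac{8}{21}} = \frac{9}{-2 + \frac{8}{21}} = \frac{9}{- \frac{34}{21}} = 9 \left(- \frac{21}{34}\right) = - \frac{189}{34}$)
$S{\left(p,g \right)} = \frac{913 + p}{g + g^{2}}$ ($S{\left(p,g \right)} = \frac{913 + p}{g^{2} + g} = \frac{913 + p}{g + g^{2}}$)
$\sqrt{\left(89298 + 719340\right) \left(d{\left(-1441,-116 \right)} - 29253\right) + S{\left(201,c{\left(23 \right)} \right)}} = \sqrt{\left(89298 + 719340\right) \left(608 - 29253\right) + \frac{913 + 201}{\left(- \frac{189}{34}\right) \left(1 - \frac{189}{34}\right)}} = \sqrt{808638 \left(-28645\right) - \frac{34}{189} \frac{1}{- \frac{155}{34}} \cdot 1114} = \sqrt{-23163435510 - \left(- \frac{1156}{29295}\right) 1114} = \sqrt{-23163435510 + \frac{1287784}{29295}} = \sqrt{- \frac{678572841977666}{29295}} = \frac{i \sqrt{2208754600637302830}}{9765}$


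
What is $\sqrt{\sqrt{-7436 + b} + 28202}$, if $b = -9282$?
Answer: $\sqrt{28202 + i \sqrt{16718}} \approx 167.94 + 0.385 i$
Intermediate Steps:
$\sqrt{\sqrt{-7436 + b} + 28202} = \sqrt{\sqrt{-7436 - 9282} + 28202} = \sqrt{\sqrt{-16718} + 28202} = \sqrt{i \sqrt{16718} + 28202} = \sqrt{28202 + i \sqrt{16718}}$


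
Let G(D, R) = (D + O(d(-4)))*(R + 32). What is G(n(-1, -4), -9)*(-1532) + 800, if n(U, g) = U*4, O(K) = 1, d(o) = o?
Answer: 106508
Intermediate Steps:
n(U, g) = 4*U
G(D, R) = (1 + D)*(32 + R) (G(D, R) = (D + 1)*(R + 32) = (1 + D)*(32 + R))
G(n(-1, -4), -9)*(-1532) + 800 = (32 - 9 + 32*(4*(-1)) + (4*(-1))*(-9))*(-1532) + 800 = (32 - 9 + 32*(-4) - 4*(-9))*(-1532) + 800 = (32 - 9 - 128 + 36)*(-1532) + 800 = -69*(-1532) + 800 = 105708 + 800 = 106508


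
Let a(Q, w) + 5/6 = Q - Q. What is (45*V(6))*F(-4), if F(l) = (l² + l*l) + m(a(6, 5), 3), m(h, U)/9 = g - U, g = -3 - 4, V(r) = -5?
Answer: 13050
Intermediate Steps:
g = -7
a(Q, w) = -⅚ (a(Q, w) = -⅚ + (Q - Q) = -⅚ + 0 = -⅚)
m(h, U) = -63 - 9*U (m(h, U) = 9*(-7 - U) = -63 - 9*U)
F(l) = -90 + 2*l² (F(l) = (l² + l*l) + (-63 - 9*3) = (l² + l²) + (-63 - 27) = 2*l² - 90 = -90 + 2*l²)
(45*V(6))*F(-4) = (45*(-5))*(-90 + 2*(-4)²) = -225*(-90 + 2*16) = -225*(-90 + 32) = -225*(-58) = 13050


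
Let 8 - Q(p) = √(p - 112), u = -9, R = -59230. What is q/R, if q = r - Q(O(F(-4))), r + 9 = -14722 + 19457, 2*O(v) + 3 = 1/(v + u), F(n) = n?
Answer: -2359/29615 - 3*I*√533/384995 ≈ -0.079656 - 0.0001799*I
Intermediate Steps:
O(v) = -3/2 + 1/(2*(-9 + v)) (O(v) = -3/2 + 1/(2*(v - 9)) = -3/2 + 1/(2*(-9 + v)))
r = 4726 (r = -9 + (-14722 + 19457) = -9 + 4735 = 4726)
Q(p) = 8 - √(-112 + p) (Q(p) = 8 - √(p - 112) = 8 - √(-112 + p))
q = 4718 + 6*I*√533/13 (q = 4726 - (8 - √(-112 + (28 - 3*(-4))/(2*(-9 - 4)))) = 4726 - (8 - √(-112 + (½)*(28 + 12)/(-13))) = 4726 - (8 - √(-112 + (½)*(-1/13)*40)) = 4726 - (8 - √(-112 - 20/13)) = 4726 - (8 - √(-1476/13)) = 4726 - (8 - 6*I*√533/13) = 4726 + (-8 + 6*I*√533/13) = 4718 + 6*I*√533/13 ≈ 4718.0 + 10.655*I)
q/R = (4718 + 6*I*√533/13)/(-59230) = (4718 + 6*I*√533/13)*(-1/59230) = -2359/29615 - 3*I*√533/384995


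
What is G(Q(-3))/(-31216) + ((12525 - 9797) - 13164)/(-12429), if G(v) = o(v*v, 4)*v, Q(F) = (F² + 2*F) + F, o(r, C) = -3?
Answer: 10436/12429 ≈ 0.83965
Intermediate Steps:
Q(F) = F² + 3*F
G(v) = -3*v
G(Q(-3))/(-31216) + ((12525 - 9797) - 13164)/(-12429) = -(-9)*(3 - 3)/(-31216) + ((12525 - 9797) - 13164)/(-12429) = -(-9)*0*(-1/31216) + (2728 - 13164)*(-1/12429) = -3*0*(-1/31216) - 10436*(-1/12429) = 0*(-1/31216) + 10436/12429 = 0 + 10436/12429 = 10436/12429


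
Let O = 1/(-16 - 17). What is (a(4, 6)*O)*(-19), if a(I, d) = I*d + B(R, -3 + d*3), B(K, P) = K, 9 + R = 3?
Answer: 114/11 ≈ 10.364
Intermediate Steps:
R = -6 (R = -9 + 3 = -6)
O = -1/33 (O = 1/(-33) = -1/33 ≈ -0.030303)
a(I, d) = -6 + I*d (a(I, d) = I*d - 6 = -6 + I*d)
(a(4, 6)*O)*(-19) = ((-6 + 4*6)*(-1/33))*(-19) = ((-6 + 24)*(-1/33))*(-19) = (18*(-1/33))*(-19) = -6/11*(-19) = 114/11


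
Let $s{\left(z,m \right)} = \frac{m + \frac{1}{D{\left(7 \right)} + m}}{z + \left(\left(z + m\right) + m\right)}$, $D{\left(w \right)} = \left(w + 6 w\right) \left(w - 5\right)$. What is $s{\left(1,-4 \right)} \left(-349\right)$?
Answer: $- \frac{43625}{188} \approx -232.05$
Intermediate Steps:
$D{\left(w \right)} = 7 w \left(-5 + w\right)$
$s{\left(z,m \right)} = \frac{m + \frac{1}{98 + m}}{2 m + 2 z}$ ($s{\left(z,m \right)} = \frac{m + \frac{1}{7 \cdot 7 \left(-5 + 7\right) + m}}{z + \left(\left(z + m\right) + m\right)} = \frac{m + \frac{1}{7 \cdot 7 \cdot 2 + m}}{z + \left(\left(m + z\right) + m\right)} = \frac{m + \frac{1}{98 + m}}{z + \left(z + 2 m\right)} = \frac{m + \frac{1}{98 + m}}{2 m + 2 z}$)
$s{\left(1,-4 \right)} \left(-349\right) = \frac{1 + \left(-4\right)^{2} + 98 \left(-4\right)}{2 \left(\left(-4\right)^{2} + 98 \left(-4\right) + 98 \cdot 1 - 4\right)} \left(-349\right) = \frac{1 + 16 - 392}{2 \left(16 - 392 + 98 - 4\right)} \left(-349\right) = \frac{1}{2} \frac{1}{-282} \left(-375\right) \left(-349\right) = \frac{1}{2} \left(- \frac{1}{282}\right) \left(-375\right) \left(-349\right) = \frac{125}{188} \left(-349\right) = - \frac{43625}{188}$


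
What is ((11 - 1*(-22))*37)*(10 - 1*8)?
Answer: 2442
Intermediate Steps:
((11 - 1*(-22))*37)*(10 - 1*8) = ((11 + 22)*37)*(10 - 8) = (33*37)*2 = 1221*2 = 2442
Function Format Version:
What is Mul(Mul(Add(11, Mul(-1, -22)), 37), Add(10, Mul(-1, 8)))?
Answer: 2442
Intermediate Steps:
Mul(Mul(Add(11, Mul(-1, -22)), 37), Add(10, Mul(-1, 8))) = Mul(Mul(Add(11, 22), 37), Add(10, -8)) = Mul(Mul(33, 37), 2) = Mul(1221, 2) = 2442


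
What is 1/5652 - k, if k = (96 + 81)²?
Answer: -177071507/5652 ≈ -31329.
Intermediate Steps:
k = 31329 (k = 177² = 31329)
1/5652 - k = 1/5652 - 1*31329 = 1/5652 - 31329 = -177071507/5652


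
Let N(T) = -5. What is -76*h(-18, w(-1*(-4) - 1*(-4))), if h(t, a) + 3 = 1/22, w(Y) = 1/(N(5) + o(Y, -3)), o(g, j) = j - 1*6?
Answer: 2470/11 ≈ 224.55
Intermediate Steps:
o(g, j) = -6 + j (o(g, j) = j - 6 = -6 + j)
w(Y) = -1/14 (w(Y) = 1/(-5 + (-6 - 3)) = 1/(-5 - 9) = 1/(-14) = -1/14)
h(t, a) = -65/22 (h(t, a) = -3 + 1/22 = -65/22)
-76*h(-18, w(-1*(-4) - 1*(-4))) = -76*(-65/22) = 2470/11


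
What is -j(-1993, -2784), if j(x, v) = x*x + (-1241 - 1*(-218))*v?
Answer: -6820081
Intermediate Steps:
j(x, v) = x**2 - 1023*v (j(x, v) = x**2 + (-1241 + 218)*v = x**2 - 1023*v)
-j(-1993, -2784) = -((-1993)**2 - 1023*(-2784)) = -(3972049 + 2848032) = -1*6820081 = -6820081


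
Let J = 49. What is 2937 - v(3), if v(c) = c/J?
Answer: 143910/49 ≈ 2936.9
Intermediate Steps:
v(c) = c/49
2937 - v(3) = 2937 - 3/49 = 143910/49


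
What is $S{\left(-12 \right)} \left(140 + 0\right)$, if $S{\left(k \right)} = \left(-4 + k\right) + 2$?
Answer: $-1960$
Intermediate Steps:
$S{\left(k \right)} = -2 + k$
$S{\left(-12 \right)} \left(140 + 0\right) = \left(-2 - 12\right) \left(140 + 0\right) = \left(-14\right) 140 = -1960$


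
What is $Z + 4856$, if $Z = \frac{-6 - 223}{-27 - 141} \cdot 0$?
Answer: $4856$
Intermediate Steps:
$Z = 0$ ($Z = - \frac{229}{-168} \cdot 0 = \left(-229\right) \left(- \frac{1}{168}\right) 0 = \frac{229}{168} \cdot 0 = 0$)
$Z + 4856 = 0 + 4856 = 4856$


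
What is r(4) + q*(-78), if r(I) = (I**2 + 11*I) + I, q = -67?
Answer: 5290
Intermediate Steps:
r(I) = I**2 + 12*I
r(4) + q*(-78) = 4*(12 + 4) - 67*(-78) = 4*16 + 5226 = 64 + 5226 = 5290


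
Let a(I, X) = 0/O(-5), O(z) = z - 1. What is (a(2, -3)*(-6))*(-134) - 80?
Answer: -80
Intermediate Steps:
O(z) = -1 + z
a(I, X) = 0 (a(I, X) = 0/(-1 - 5) = 0/(-6) = 0*(-⅙) = 0)
(a(2, -3)*(-6))*(-134) - 80 = (0*(-6))*(-134) - 80 = 0*(-134) - 80 = 0 - 80 = -80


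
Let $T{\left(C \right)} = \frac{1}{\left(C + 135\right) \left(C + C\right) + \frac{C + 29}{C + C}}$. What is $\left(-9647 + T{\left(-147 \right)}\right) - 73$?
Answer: $- \frac{5041520853}{518675} \approx -9720.0$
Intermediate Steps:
$T{\left(C \right)} = \frac{1}{\frac{29 + C}{2 C} + 2 C \left(135 + C\right)}$ ($T{\left(C \right)} = \frac{1}{\left(135 + C\right) 2 C + \frac{29 + C}{2 C}} = \frac{1}{2 C \left(135 + C\right) + \left(29 + C\right) \frac{1}{2 C}} = \frac{1}{2 C \left(135 + C\right) + \frac{29 + C}{2 C}} = \frac{1}{\frac{29 + C}{2 C} + 2 C \left(135 + C\right)}$)
$\left(-9647 + T{\left(-147 \right)}\right) - 73 = \left(-9647 + 2 \left(-147\right) \frac{1}{29 - 147 + 4 \left(-147\right)^{3} + 540 \left(-147\right)^{2}}\right) - 73 = \left(-9647 + 2 \left(-147\right) \frac{1}{29 - 147 + 4 \left(-3176523\right) + 540 \cdot 21609}\right) - 73 = \left(-9647 + 2 \left(-147\right) \frac{1}{29 - 147 - 12706092 + 11668860}\right) - 73 = \left(-9647 + 2 \left(-147\right) \frac{1}{-1037350}\right) - 73 = \left(-9647 + 2 \left(-147\right) \left(- \frac{1}{1037350}\right)\right) - 73 = \left(-9647 + \frac{147}{518675}\right) - 73 = - \frac{5003657578}{518675} - 73 = - \frac{5041520853}{518675}$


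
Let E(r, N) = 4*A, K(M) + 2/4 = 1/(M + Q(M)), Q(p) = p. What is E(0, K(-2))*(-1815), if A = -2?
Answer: 14520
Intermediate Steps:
K(M) = -½ + 1/(2*M) (K(M) = -½ + 1/(M + M) = -½ + 1/(2*M))
E(r, N) = -8 (E(r, N) = 4*(-2) = -8)
E(0, K(-2))*(-1815) = -8*(-1815) = 14520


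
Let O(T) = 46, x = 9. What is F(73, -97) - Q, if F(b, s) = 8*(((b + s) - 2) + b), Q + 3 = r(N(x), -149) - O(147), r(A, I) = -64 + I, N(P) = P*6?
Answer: 638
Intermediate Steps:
N(P) = 6*P
Q = -262 (Q = -3 + ((-64 - 149) - 1*46) = -3 + (-213 - 46) = -3 - 259 = -262)
F(b, s) = -16 + 8*s + 16*b (F(b, s) = 8*((-2 + b + s) + b) = 8*(-2 + s + 2*b) = -16 + 8*s + 16*b)
F(73, -97) - Q = (-16 + 8*(-97) + 16*73) - 1*(-262) = (-16 - 776 + 1168) + 262 = 376 + 262 = 638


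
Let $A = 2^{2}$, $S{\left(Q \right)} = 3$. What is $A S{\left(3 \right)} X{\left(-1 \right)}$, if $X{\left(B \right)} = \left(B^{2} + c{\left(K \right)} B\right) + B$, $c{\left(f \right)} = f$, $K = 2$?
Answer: $-24$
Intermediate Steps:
$X{\left(B \right)} = B^{2} + 3 B$ ($X{\left(B \right)} = \left(B^{2} + 2 B\right) + B = B^{2} + 3 B$)
$A = 4$
$A S{\left(3 \right)} X{\left(-1 \right)} = 4 \cdot 3 \left(- (3 - 1)\right) = 12 \left(\left(-1\right) 2\right) = 12 \left(-2\right) = -24$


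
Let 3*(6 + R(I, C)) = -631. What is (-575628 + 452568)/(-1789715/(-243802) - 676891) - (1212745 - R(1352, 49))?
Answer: -600508888550766068/495076769601 ≈ -1.2130e+6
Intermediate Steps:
R(I, C) = -649/3 (R(I, C) = -6 + (1/3)*(-631) = -6 - 631/3 = -649/3)
(-575628 + 452568)/(-1789715/(-243802) - 676891) - (1212745 - R(1352, 49)) = (-575628 + 452568)/(-1789715/(-243802) - 676891) - (1212745 - 1*(-649/3)) = -123060/(-1789715*(-1/243802) - 676891) - (1212745 + 649/3) = -123060/(1789715/243802 - 676891) - 1*3638884/3 = -123060/(-165025589867/243802) - 3638884/3 = -123060*(-243802/165025589867) - 3638884/3 = 30002274120/165025589867 - 3638884/3 = -600508888550766068/495076769601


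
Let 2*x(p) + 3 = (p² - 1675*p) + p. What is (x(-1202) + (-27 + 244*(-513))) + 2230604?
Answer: 7667759/2 ≈ 3.8339e+6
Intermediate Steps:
x(p) = -3/2 + p²/2 - 837*p (x(p) = -3/2 + ((p² - 1675*p) + p)/2 = -3/2 + (p² - 1674*p)/2 = -3/2 + (p²/2 - 837*p) = -3/2 + p²/2 - 837*p)
(x(-1202) + (-27 + 244*(-513))) + 2230604 = ((-3/2 + (½)*(-1202)² - 837*(-1202)) + (-27 + 244*(-513))) + 2230604 = ((-3/2 + (½)*1444804 + 1006074) + (-27 - 125172)) + 2230604 = ((-3/2 + 722402 + 1006074) - 125199) + 2230604 = (3456949/2 - 125199) + 2230604 = 3206551/2 + 2230604 = 7667759/2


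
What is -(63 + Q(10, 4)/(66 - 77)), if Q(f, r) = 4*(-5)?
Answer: -713/11 ≈ -64.818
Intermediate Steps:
Q(f, r) = -20
-(63 + Q(10, 4)/(66 - 77)) = -(63 - 20/(66 - 77)) = -(63 - 20/(-11)) = -(63 - 20*(-1/11)) = -(63 + 20/11) = -1*713/11 = -713/11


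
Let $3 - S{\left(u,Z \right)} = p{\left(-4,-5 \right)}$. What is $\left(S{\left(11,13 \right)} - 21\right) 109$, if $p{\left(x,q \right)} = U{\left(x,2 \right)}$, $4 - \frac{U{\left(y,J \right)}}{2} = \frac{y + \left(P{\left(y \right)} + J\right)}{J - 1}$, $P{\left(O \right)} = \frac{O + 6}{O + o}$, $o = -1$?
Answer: $- \frac{16786}{5} \approx -3357.2$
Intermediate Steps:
$P{\left(O \right)} = \frac{6 + O}{-1 + O}$ ($P{\left(O \right)} = \frac{O + 6}{O - 1} = \frac{6 + O}{-1 + O}$)
$U{\left(y,J \right)} = 8 - \frac{2 \left(J + y + \frac{6 + y}{-1 + y}\right)}{-1 + J}$ ($U{\left(y,J \right)} = 8 - 2 \frac{y + \left(\frac{6 + y}{-1 + y} + J\right)}{J - 1} = 8 - 2 \frac{y + \left(J + \frac{6 + y}{-1 + y}\right)}{-1 + J} = 8 - 2 \frac{J + y + \frac{6 + y}{-1 + y}}{-1 + J} = 8 - \frac{2 \left(J + y + \frac{6 + y}{-1 + y}\right)}{-1 + J}$)
$p{\left(x,q \right)} = \frac{2 \left(-6 - x - \left(-1 + x\right) \left(-2 + x\right)\right)}{-1 + x}$ ($p{\left(x,q \right)} = \frac{2 \left(-6 - x - \left(-1 + x\right) \left(4 + x - 6\right)\right)}{\left(-1 + 2\right) \left(-1 + x\right)} = \frac{2 \left(-6 - x - \left(-1 + x\right) \left(4 + x - 6\right)\right)}{1 \left(-1 + x\right)} = 2 \cdot 1 \frac{1}{-1 + x} \left(-6 - x - \left(-1 + x\right) \left(-2 + x\right)\right) = \frac{2 \left(-6 - x - \left(-1 + x\right) \left(-2 + x\right)\right)}{-1 + x}$)
$S{\left(u,Z \right)} = - \frac{49}{5}$ ($S{\left(u,Z \right)} = 3 - \frac{2 \left(-8 - \left(-4\right)^{2} + 2 \left(-4\right)\right)}{-1 - 4} = 3 - \frac{2 \left(-8 - 16 - 8\right)}{-5} = 3 - 2 \left(- \frac{1}{5}\right) \left(-8 - 16 - 8\right) = 3 - 2 \left(- \frac{1}{5}\right) \left(-32\right) = 3 - \frac{64}{5} = - \frac{49}{5}$)
$\left(S{\left(11,13 \right)} - 21\right) 109 = \left(- \frac{49}{5} - 21\right) 109 = \left(- \frac{154}{5}\right) 109 = - \frac{16786}{5}$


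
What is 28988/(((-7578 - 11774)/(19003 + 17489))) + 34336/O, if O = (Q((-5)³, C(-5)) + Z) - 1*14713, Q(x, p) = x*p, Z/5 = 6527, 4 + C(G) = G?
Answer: -2518478171030/46074693 ≈ -54661.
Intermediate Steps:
C(G) = -4 + G
Z = 32635 (Z = 5*6527 = 32635)
Q(x, p) = p*x
O = 19047 (O = ((-4 - 5)*(-5)³ + 32635) - 1*14713 = (-9*(-125) + 32635) - 14713 = (1125 + 32635) - 14713 = 33760 - 14713 = 19047)
28988/(((-7578 - 11774)/(19003 + 17489))) + 34336/O = 28988/(((-7578 - 11774)/(19003 + 17489))) + 34336/19047 = 28988/((-19352/36492)) + 34336*(1/19047) = 28988/((-19352*1/36492)) + 34336/19047 = 28988/(-4838/9123) + 34336/19047 = 28988*(-9123/4838) + 34336/19047 = -132228762/2419 + 34336/19047 = -2518478171030/46074693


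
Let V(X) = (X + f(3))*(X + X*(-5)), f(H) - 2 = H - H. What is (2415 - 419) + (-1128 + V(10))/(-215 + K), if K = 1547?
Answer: 221422/111 ≈ 1994.8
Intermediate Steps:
f(H) = 2 (f(H) = 2 + (H - H) = 2 + 0 = 2)
V(X) = -4*X*(2 + X) (V(X) = (X + 2)*(X + X*(-5)) = (2 + X)*(X - 5*X) = (2 + X)*(-4*X) = -4*X*(2 + X))
(2415 - 419) + (-1128 + V(10))/(-215 + K) = (2415 - 419) + (-1128 - 4*10*(2 + 10))/(-215 + 1547) = 1996 + (-1128 - 4*10*12)/1332 = 1996 + (-1128 - 480)*(1/1332) = 1996 - 1608*1/1332 = 1996 - 134/111 = 221422/111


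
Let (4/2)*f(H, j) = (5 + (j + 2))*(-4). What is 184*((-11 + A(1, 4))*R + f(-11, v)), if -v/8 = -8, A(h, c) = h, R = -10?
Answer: -7728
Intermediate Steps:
v = 64 (v = -8*(-8) = 64)
f(H, j) = -14 - 2*j (f(H, j) = ((5 + (j + 2))*(-4))/2 = ((5 + (2 + j))*(-4))/2 = ((7 + j)*(-4))/2 = (-28 - 4*j)/2 = -14 - 2*j)
184*((-11 + A(1, 4))*R + f(-11, v)) = 184*((-11 + 1)*(-10) + (-14 - 2*64)) = 184*(-10*(-10) + (-14 - 128)) = 184*(100 - 142) = 184*(-42) = -7728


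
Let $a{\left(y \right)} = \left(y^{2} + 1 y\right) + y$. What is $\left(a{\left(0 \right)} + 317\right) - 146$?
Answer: $171$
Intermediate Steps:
$a{\left(y \right)} = y^{2} + 2 y$ ($a{\left(y \right)} = \left(y^{2} + y\right) + y = \left(y + y^{2}\right) + y = y^{2} + 2 y$)
$\left(a{\left(0 \right)} + 317\right) - 146 = \left(0 \left(2 + 0\right) + 317\right) - 146 = \left(0 \cdot 2 + 317\right) - 146 = \left(0 + 317\right) - 146 = 317 - 146 = 171$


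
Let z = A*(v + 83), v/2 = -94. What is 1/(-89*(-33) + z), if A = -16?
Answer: 1/4617 ≈ 0.00021659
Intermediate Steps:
v = -188 (v = 2*(-94) = -188)
z = 1680 (z = -16*(-188 + 83) = -16*(-105) = 1680)
1/(-89*(-33) + z) = 1/(-89*(-33) + 1680) = 1/(2937 + 1680) = 1/4617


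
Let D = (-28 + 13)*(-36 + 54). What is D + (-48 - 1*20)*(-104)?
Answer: 6802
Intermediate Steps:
D = -270 (D = -15*18 = -270)
D + (-48 - 1*20)*(-104) = -270 + (-48 - 1*20)*(-104) = -270 + (-48 - 20)*(-104) = -270 - 68*(-104) = -270 + 7072 = 6802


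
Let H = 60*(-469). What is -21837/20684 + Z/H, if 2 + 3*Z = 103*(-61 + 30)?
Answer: -2468603/2425199 ≈ -1.0179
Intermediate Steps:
H = -28140
Z = -1065 (Z = -2/3 + (103*(-61 + 30))/3 = -2/3 + (103*(-31))/3 = -2/3 + (1/3)*(-3193) = -2/3 - 3193/3 = -1065)
-21837/20684 + Z/H = -21837/20684 - 1065/(-28140) = -21837*1/20684 - 1065*(-1/28140) = -21837/20684 + 71/1876 = -2468603/2425199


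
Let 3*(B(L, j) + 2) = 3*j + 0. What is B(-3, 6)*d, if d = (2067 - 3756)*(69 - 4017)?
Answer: 26672688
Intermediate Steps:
B(L, j) = -2 + j (B(L, j) = -2 + (3*j + 0)/3 = -2 + (3*j)/3 = -2 + j)
d = 6668172 (d = -1689*(-3948) = 6668172)
B(-3, 6)*d = (-2 + 6)*6668172 = 4*6668172 = 26672688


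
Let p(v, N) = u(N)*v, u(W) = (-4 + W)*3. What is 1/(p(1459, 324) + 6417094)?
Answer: 1/7817734 ≈ 1.2791e-7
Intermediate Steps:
u(W) = -12 + 3*W
p(v, N) = v*(-12 + 3*N) (p(v, N) = (-12 + 3*N)*v = v*(-12 + 3*N))
1/(p(1459, 324) + 6417094) = 1/(3*1459*(-4 + 324) + 6417094) = 1/(3*1459*320 + 6417094) = 1/(1400640 + 6417094) = 1/7817734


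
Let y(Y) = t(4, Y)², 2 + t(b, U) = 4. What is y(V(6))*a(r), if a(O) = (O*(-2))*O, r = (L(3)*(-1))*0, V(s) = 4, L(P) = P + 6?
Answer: 0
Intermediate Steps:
L(P) = 6 + P
t(b, U) = 2 (t(b, U) = -2 + 4 = 2)
y(Y) = 4 (y(Y) = 2² = 4)
r = 0 (r = ((6 + 3)*(-1))*0 = (9*(-1))*0 = -9*0 = 0)
a(O) = -2*O² (a(O) = (-2*O)*O = -2*O²)
y(V(6))*a(r) = 4*(-2*0²) = 4*(-2*0) = 4*0 = 0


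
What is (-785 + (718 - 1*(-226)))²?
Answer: 25281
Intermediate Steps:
(-785 + (718 - 1*(-226)))² = (-785 + (718 + 226))² = (-785 + 944)² = 159² = 25281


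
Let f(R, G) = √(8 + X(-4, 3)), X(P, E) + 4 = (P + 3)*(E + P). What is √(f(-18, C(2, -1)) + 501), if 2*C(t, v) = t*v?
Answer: √(501 + √5) ≈ 22.433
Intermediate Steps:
X(P, E) = -4 + (3 + P)*(E + P) (X(P, E) = -4 + (P + 3)*(E + P) = -4 + (3 + P)*(E + P))
C(t, v) = t*v/2 (C(t, v) = (t*v)/2 = t*v/2)
f(R, G) = √5 (f(R, G) = √(8 + (-4 + (-4)² + 3*3 + 3*(-4) + 3*(-4))) = √(8 + (-4 + 16 + 9 - 12 - 12)) = √(8 - 3) = √5)
√(f(-18, C(2, -1)) + 501) = √(√5 + 501) = √(501 + √5)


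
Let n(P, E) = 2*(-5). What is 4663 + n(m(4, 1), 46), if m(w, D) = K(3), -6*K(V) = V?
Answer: 4653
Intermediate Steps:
K(V) = -V/6
m(w, D) = -½ (m(w, D) = -⅙*3 = -½)
n(P, E) = -10
4663 + n(m(4, 1), 46) = 4663 - 10 = 4653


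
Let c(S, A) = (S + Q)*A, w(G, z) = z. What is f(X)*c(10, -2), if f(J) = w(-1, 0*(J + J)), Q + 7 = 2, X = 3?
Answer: 0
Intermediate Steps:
Q = -5 (Q = -7 + 2 = -5)
f(J) = 0 (f(J) = 0*(J + J) = 0*(2*J) = 0)
c(S, A) = A*(-5 + S) (c(S, A) = (S - 5)*A = (-5 + S)*A = A*(-5 + S))
f(X)*c(10, -2) = 0*(-2*(-5 + 10)) = 0*(-2*5) = 0*(-10) = 0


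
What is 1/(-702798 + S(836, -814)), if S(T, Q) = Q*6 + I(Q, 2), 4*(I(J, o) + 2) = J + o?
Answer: -1/707887 ≈ -1.4127e-6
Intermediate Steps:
I(J, o) = -2 + J/4 + o/4 (I(J, o) = -2 + (J + o)/4 = -2 + (J/4 + o/4) = -2 + J/4 + o/4)
S(T, Q) = -3/2 + 25*Q/4 (S(T, Q) = Q*6 + (-2 + Q/4 + (¼)*2) = 6*Q + (-2 + Q/4 + ½) = 6*Q + (-3/2 + Q/4) = -3/2 + 25*Q/4)
1/(-702798 + S(836, -814)) = 1/(-702798 + (-3/2 + (25/4)*(-814))) = 1/(-702798 + (-3/2 - 10175/2)) = 1/(-702798 - 5089) = 1/(-707887) = -1/707887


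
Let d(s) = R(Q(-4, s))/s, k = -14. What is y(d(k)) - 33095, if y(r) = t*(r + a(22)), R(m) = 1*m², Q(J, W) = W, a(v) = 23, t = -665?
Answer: -39080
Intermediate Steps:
R(m) = m²
d(s) = s (d(s) = s²/s = s)
y(r) = -15295 - 665*r (y(r) = -665*(r + 23) = -665*(23 + r) = -15295 - 665*r)
y(d(k)) - 33095 = (-15295 - 665*(-14)) - 33095 = (-15295 + 9310) - 33095 = -5985 - 33095 = -39080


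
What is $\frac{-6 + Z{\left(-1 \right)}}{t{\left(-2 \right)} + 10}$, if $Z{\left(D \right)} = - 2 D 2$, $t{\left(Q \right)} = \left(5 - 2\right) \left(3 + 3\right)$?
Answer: $- \frac{1}{14} \approx -0.071429$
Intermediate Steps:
$t{\left(Q \right)} = 18$ ($t{\left(Q \right)} = 3 \cdot 6 = 18$)
$Z{\left(D \right)} = - 4 D$ ($Z{\left(D \right)} = - 2 \cdot 2 D = - 4 D$)
$\frac{-6 + Z{\left(-1 \right)}}{t{\left(-2 \right)} + 10} = \frac{-6 - -4}{18 + 10} = \frac{-6 + 4}{28} = \frac{1}{28} \left(-2\right) = - \frac{1}{14}$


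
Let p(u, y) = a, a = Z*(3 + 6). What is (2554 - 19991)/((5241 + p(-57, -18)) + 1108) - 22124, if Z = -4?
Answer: -139686249/6313 ≈ -22127.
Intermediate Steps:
a = -36 (a = -4*(3 + 6) = -4*9 = -36)
p(u, y) = -36
(2554 - 19991)/((5241 + p(-57, -18)) + 1108) - 22124 = (2554 - 19991)/((5241 - 36) + 1108) - 22124 = -17437/(5205 + 1108) - 22124 = -17437/6313 - 22124 = -139686249/6313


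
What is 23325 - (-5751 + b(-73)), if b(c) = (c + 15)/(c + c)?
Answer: 2122519/73 ≈ 29076.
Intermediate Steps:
b(c) = (15 + c)/(2*c) (b(c) = (15 + c)/((2*c)) = (15 + c)*(1/(2*c)) = (15 + c)/(2*c))
23325 - (-5751 + b(-73)) = 23325 - (-5751 + (½)*(15 - 73)/(-73)) = 23325 - (-5751 + (½)*(-1/73)*(-58)) = 23325 - (-5751 + 29/73) = 23325 - 1*(-419794/73) = 23325 + 419794/73 = 2122519/73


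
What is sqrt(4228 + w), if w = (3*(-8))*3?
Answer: 2*sqrt(1039) ≈ 64.467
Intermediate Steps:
w = -72 (w = -24*3 = -72)
sqrt(4228 + w) = sqrt(4228 - 72) = sqrt(4156) = 2*sqrt(1039)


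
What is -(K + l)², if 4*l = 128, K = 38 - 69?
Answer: -1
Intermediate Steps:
K = -31
l = 32 (l = (¼)*128 = 32)
-(K + l)² = -(-31 + 32)² = -1*1² = -1*1 = -1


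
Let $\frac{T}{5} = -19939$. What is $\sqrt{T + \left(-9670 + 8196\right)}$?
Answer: $9 i \sqrt{1249} \approx 318.07 i$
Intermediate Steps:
$T = -99695$ ($T = 5 \left(-19939\right) = -99695$)
$\sqrt{T + \left(-9670 + 8196\right)} = \sqrt{-99695 + \left(-9670 + 8196\right)} = \sqrt{-99695 - 1474} = \sqrt{-101169} = 9 i \sqrt{1249}$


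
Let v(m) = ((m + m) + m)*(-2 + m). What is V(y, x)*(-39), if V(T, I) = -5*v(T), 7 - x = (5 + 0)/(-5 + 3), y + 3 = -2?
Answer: 20475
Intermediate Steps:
y = -5 (y = -3 - 2 = -5)
v(m) = 3*m*(-2 + m) (v(m) = (2*m + m)*(-2 + m) = (3*m)*(-2 + m) = 3*m*(-2 + m))
x = 19/2 (x = 7 - (5 + 0)/(-5 + 3) = 7 - 5/(-2) = 7 - 5*(-1)/2 = 7 - 1*(-5/2) = 7 + 5/2 = 19/2 ≈ 9.5000)
V(T, I) = -15*T*(-2 + T)
V(y, x)*(-39) = (15*(-5)*(2 - 1*(-5)))*(-39) = (15*(-5)*(2 + 5))*(-39) = (15*(-5)*7)*(-39) = -525*(-39) = 20475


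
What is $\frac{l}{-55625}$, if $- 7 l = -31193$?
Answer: $- \frac{31193}{389375} \approx -0.08011$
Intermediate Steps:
$l = \frac{31193}{7}$ ($l = \left(- \frac{1}{7}\right) \left(-31193\right) = \frac{31193}{7} \approx 4456.1$)
$\frac{l}{-55625} = \frac{31193}{7 \left(-55625\right)} = \frac{31193}{7} \left(- \frac{1}{55625}\right) = - \frac{31193}{389375}$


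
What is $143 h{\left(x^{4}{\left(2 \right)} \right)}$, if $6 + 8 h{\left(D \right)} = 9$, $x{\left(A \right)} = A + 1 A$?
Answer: $\frac{429}{8} \approx 53.625$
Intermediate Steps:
$x{\left(A \right)} = 2 A$ ($x{\left(A \right)} = A + A = 2 A$)
$h{\left(D \right)} = \frac{3}{8}$ ($h{\left(D \right)} = - \frac{3}{4} + \frac{1}{8} \cdot 9 = - \frac{3}{4} + \frac{9}{8} = \frac{3}{8}$)
$143 h{\left(x^{4}{\left(2 \right)} \right)} = 143 \cdot \frac{3}{8} = \frac{429}{8}$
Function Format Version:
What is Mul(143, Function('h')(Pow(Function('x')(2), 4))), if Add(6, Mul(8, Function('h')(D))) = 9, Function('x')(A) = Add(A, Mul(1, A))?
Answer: Rational(429, 8) ≈ 53.625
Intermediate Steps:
Function('x')(A) = Mul(2, A) (Function('x')(A) = Add(A, A) = Mul(2, A))
Function('h')(D) = Rational(3, 8) (Function('h')(D) = Add(Rational(-3, 4), Mul(Rational(1, 8), 9)) = Add(Rational(-3, 4), Rational(9, 8)) = Rational(3, 8))
Mul(143, Function('h')(Pow(Function('x')(2), 4))) = Mul(143, Rational(3, 8)) = Rational(429, 8)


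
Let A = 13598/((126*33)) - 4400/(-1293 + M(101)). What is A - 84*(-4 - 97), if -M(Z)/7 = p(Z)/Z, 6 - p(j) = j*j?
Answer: 261501010145/30783753 ≈ 8494.8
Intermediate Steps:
p(j) = 6 - j² (p(j) = 6 - j*j = 6 - j²)
M(Z) = -7*(6 - Z²)/Z
A = 331649693/30783753 (A = 13598/((126*33)) - 4400/(-1293 + (-42/101 + 7*101)) = 13598/4158 - 4400/(-1293 + (-42*1/101 + 707)) = 13598*(1/4158) - 4400/(-1293 + (-42/101 + 707)) = 6799/2079 - 4400/(-1293 + 71365/101) = 6799/2079 - 4400/(-59228/101) = 6799/2079 - 4400*(-101/59228) = 6799/2079 + 111100/14807 = 331649693/30783753 ≈ 10.774)
A - 84*(-4 - 97) = 331649693/30783753 - 84*(-4 - 97) = 331649693/30783753 - 84*(-101) = 331649693/30783753 - 1*(-8484) = 331649693/30783753 + 8484 = 261501010145/30783753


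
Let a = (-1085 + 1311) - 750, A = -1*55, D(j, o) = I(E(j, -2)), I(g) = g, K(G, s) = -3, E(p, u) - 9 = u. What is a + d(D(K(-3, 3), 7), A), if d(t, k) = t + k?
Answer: -572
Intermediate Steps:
E(p, u) = 9 + u
D(j, o) = 7 (D(j, o) = 9 - 2 = 7)
A = -55
a = -524 (a = 226 - 750 = -524)
d(t, k) = k + t
a + d(D(K(-3, 3), 7), A) = -524 + (-55 + 7) = -524 - 48 = -572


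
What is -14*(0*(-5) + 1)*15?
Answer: -210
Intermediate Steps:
-14*(0*(-5) + 1)*15 = -14*(0 + 1)*15 = -14*1*15 = -14*15 = -210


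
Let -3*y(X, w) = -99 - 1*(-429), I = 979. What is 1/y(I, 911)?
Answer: -1/110 ≈ -0.0090909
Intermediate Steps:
y(X, w) = -110 (y(X, w) = -(-99 - 1*(-429))/3 = -(-99 + 429)/3 = -⅓*330 = -110)
1/y(I, 911) = 1/(-110) = -1/110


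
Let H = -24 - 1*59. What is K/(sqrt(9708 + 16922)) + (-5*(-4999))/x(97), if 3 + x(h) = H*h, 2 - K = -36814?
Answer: -24995/8054 + 18408*sqrt(26630)/13315 ≈ 222.50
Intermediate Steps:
K = 36816 (K = 2 - 1*(-36814) = 2 + 36814 = 36816)
H = -83 (H = -24 - 59 = -83)
x(h) = -3 - 83*h
K/(sqrt(9708 + 16922)) + (-5*(-4999))/x(97) = 36816/(sqrt(9708 + 16922)) + (-5*(-4999))/(-3 - 83*97) = 36816/(sqrt(26630)) + 24995/(-3 - 8051) = 36816*(sqrt(26630)/26630) + 24995/(-8054) = 18408*sqrt(26630)/13315 + 24995*(-1/8054) = 18408*sqrt(26630)/13315 - 24995/8054 = -24995/8054 + 18408*sqrt(26630)/13315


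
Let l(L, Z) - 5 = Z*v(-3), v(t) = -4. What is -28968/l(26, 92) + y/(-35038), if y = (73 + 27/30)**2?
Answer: 33766612159/423959800 ≈ 79.646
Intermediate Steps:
l(L, Z) = 5 - 4*Z (l(L, Z) = 5 + Z*(-4) = 5 - 4*Z)
y = 546121/100 (y = (73 + 27*(1/30))**2 = (73 + 9/10)**2 = (739/10)**2 = 546121/100 ≈ 5461.2)
-28968/l(26, 92) + y/(-35038) = -28968/(5 - 4*92) + (546121/100)/(-35038) = -28968/(5 - 368) + (546121/100)*(-1/35038) = -28968/(-363) - 546121/3503800 = -28968*(-1/363) - 546121/3503800 = 9656/121 - 546121/3503800 = 33766612159/423959800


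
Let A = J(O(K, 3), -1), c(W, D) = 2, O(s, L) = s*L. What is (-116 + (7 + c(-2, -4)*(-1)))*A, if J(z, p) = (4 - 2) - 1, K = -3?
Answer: -111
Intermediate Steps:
O(s, L) = L*s
J(z, p) = 1 (J(z, p) = 2 - 1 = 1)
A = 1
(-116 + (7 + c(-2, -4)*(-1)))*A = (-116 + (7 + 2*(-1)))*1 = (-116 + (7 - 2))*1 = (-116 + 5)*1 = -111*1 = -111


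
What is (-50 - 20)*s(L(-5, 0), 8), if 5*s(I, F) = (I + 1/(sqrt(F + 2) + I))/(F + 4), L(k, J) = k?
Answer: 56/9 + 7*sqrt(10)/90 ≈ 6.4682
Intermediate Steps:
s(I, F) = (I + 1/(I + sqrt(2 + F)))/(5*(4 + F)) (s(I, F) = ((I + 1/(sqrt(F + 2) + I))/(F + 4))/5 = ((I + 1/(sqrt(2 + F) + I))/(4 + F))/5 = ((I + 1/(I + sqrt(2 + F)))/(4 + F))/5 = (I + 1/(I + sqrt(2 + F)))/(5*(4 + F)))
(-50 - 20)*s(L(-5, 0), 8) = (-50 - 20)*((1 + (-5)**2 - 5*sqrt(2 + 8))/(5*(4*(-5) + 4*sqrt(2 + 8) + 8*(-5) + 8*sqrt(2 + 8)))) = -14*(1 + 25 - 5*sqrt(10))/(-20 + 4*sqrt(10) - 40 + 8*sqrt(10)) = -14*(26 - 5*sqrt(10))/(-60 + 12*sqrt(10))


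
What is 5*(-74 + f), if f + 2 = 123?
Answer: 235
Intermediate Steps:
f = 121 (f = -2 + 123 = 121)
5*(-74 + f) = 5*(-74 + 121) = 5*47 = 235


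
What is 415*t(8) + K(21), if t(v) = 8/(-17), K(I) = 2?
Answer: -3286/17 ≈ -193.29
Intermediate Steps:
t(v) = -8/17 (t(v) = 8*(-1/17) = -8/17)
415*t(8) + K(21) = 415*(-8/17) + 2 = -3320/17 + 2 = -3286/17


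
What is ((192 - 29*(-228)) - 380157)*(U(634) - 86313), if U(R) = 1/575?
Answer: 18529499682822/575 ≈ 3.2225e+10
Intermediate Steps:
U(R) = 1/575
((192 - 29*(-228)) - 380157)*(U(634) - 86313) = ((192 - 29*(-228)) - 380157)*(1/575 - 86313) = ((192 + 6612) - 380157)*(-49629974/575) = (6804 - 380157)*(-49629974/575) = -373353*(-49629974/575) = 18529499682822/575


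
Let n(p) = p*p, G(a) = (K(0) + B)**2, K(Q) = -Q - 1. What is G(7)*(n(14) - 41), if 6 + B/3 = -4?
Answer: 148955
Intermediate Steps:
K(Q) = -1 - Q
B = -30 (B = -18 + 3*(-4) = -18 - 12 = -30)
G(a) = 961 (G(a) = ((-1 - 1*0) - 30)**2 = ((-1 + 0) - 30)**2 = (-1 - 30)**2 = (-31)**2 = 961)
n(p) = p**2
G(7)*(n(14) - 41) = 961*(14**2 - 41) = 961*(196 - 41) = 961*155 = 148955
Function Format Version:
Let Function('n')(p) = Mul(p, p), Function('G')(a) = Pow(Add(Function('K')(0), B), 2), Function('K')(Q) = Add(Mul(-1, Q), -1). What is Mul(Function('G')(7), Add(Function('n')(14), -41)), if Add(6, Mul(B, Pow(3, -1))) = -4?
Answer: 148955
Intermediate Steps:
Function('K')(Q) = Add(-1, Mul(-1, Q))
B = -30 (B = Add(-18, Mul(3, -4)) = Add(-18, -12) = -30)
Function('G')(a) = 961 (Function('G')(a) = Pow(Add(Add(-1, Mul(-1, 0)), -30), 2) = Pow(Add(Add(-1, 0), -30), 2) = Pow(Add(-1, -30), 2) = Pow(-31, 2) = 961)
Function('n')(p) = Pow(p, 2)
Mul(Function('G')(7), Add(Function('n')(14), -41)) = Mul(961, Add(Pow(14, 2), -41)) = Mul(961, Add(196, -41)) = Mul(961, 155) = 148955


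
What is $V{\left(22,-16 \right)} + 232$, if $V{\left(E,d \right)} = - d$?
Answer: $248$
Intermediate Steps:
$V{\left(22,-16 \right)} + 232 = \left(-1\right) \left(-16\right) + 232 = 16 + 232 = 248$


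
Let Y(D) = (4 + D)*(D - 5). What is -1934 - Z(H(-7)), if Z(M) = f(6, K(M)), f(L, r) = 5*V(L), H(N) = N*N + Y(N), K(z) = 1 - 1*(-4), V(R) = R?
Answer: -1964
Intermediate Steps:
K(z) = 5 (K(z) = 1 + 4 = 5)
Y(D) = (-5 + D)*(4 + D) (Y(D) = (4 + D)*(-5 + D) = (-5 + D)*(4 + D))
H(N) = -20 - N + 2*N**2 (H(N) = N*N + (-20 + N**2 - N) = N**2 + (-20 + N**2 - N) = -20 - N + 2*N**2)
f(L, r) = 5*L
Z(M) = 30 (Z(M) = 5*6 = 30)
-1934 - Z(H(-7)) = -1934 - 1*30 = -1934 - 30 = -1964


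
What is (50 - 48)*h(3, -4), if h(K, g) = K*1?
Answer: 6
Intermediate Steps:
h(K, g) = K
(50 - 48)*h(3, -4) = (50 - 48)*3 = 2*3 = 6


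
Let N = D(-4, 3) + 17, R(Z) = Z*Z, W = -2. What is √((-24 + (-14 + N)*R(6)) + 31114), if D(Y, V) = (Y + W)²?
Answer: √32494 ≈ 180.26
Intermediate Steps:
R(Z) = Z²
D(Y, V) = (-2 + Y)² (D(Y, V) = (Y - 2)² = (-2 + Y)²)
N = 53 (N = (-2 - 4)² + 17 = (-6)² + 17 = 36 + 17 = 53)
√((-24 + (-14 + N)*R(6)) + 31114) = √((-24 + (-14 + 53)*6²) + 31114) = √((-24 + 39*36) + 31114) = √((-24 + 1404) + 31114) = √(1380 + 31114) = √32494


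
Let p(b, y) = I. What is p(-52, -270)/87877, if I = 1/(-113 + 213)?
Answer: 1/8787700 ≈ 1.1380e-7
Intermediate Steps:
I = 1/100 ≈ 0.010000
p(b, y) = 1/100
p(-52, -270)/87877 = (1/100)/87877 = (1/100)*(1/87877) = 1/8787700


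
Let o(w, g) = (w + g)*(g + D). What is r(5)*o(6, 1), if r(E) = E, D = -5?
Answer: -140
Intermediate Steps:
o(w, g) = (-5 + g)*(g + w) (o(w, g) = (w + g)*(g - 5) = (g + w)*(-5 + g) = (-5 + g)*(g + w))
r(5)*o(6, 1) = 5*(1² - 5*1 - 5*6 + 1*6) = 5*(1 - 5 - 30 + 6) = 5*(-28) = -140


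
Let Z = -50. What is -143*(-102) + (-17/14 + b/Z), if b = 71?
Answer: 2552089/175 ≈ 14583.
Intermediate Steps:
-143*(-102) + (-17/14 + b/Z) = -143*(-102) + (-17/14 + 71/(-50)) = 14586 + (-17*1/14 + 71*(-1/50)) = 14586 + (-17/14 - 71/50) = 14586 - 461/175 = 2552089/175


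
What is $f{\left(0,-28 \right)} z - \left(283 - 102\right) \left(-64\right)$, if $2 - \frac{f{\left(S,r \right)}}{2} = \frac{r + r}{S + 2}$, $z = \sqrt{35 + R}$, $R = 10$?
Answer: $11584 + 180 \sqrt{5} \approx 11987.0$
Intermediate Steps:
$z = 3 \sqrt{5}$ ($z = \sqrt{35 + 10} = \sqrt{45} = 3 \sqrt{5} \approx 6.7082$)
$f{\left(S,r \right)} = 4 - \frac{4 r}{2 + S}$ ($f{\left(S,r \right)} = 4 - 2 \frac{r + r}{S + 2} = 4 - 2 \frac{2 r}{2 + S} = 4 - \frac{4 r}{2 + S}$)
$f{\left(0,-28 \right)} z - \left(283 - 102\right) \left(-64\right) = \frac{4 \left(2 + 0 - -28\right)}{2 + 0} \cdot 3 \sqrt{5} - \left(283 - 102\right) \left(-64\right) = \frac{4 \left(2 + 0 + 28\right)}{2} \cdot 3 \sqrt{5} - 181 \left(-64\right) = 4 \cdot \frac{1}{2} \cdot 30 \cdot 3 \sqrt{5} - -11584 = 60 \cdot 3 \sqrt{5} + 11584 = 180 \sqrt{5} + 11584 = 11584 + 180 \sqrt{5}$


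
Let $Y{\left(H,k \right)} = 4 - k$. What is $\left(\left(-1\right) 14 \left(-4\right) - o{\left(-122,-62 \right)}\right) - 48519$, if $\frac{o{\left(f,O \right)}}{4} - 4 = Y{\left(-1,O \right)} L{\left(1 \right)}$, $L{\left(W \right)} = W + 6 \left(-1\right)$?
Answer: $-47159$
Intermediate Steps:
$L{\left(W \right)} = -6 + W$ ($L{\left(W \right)} = W - 6 = -6 + W$)
$o{\left(f,O \right)} = -64 + 20 O$ ($o{\left(f,O \right)} = 16 + 4 \left(4 - O\right) \left(-6 + 1\right) = 16 + 4 \left(4 - O\right) \left(-5\right) = 16 + 4 \left(-20 + 5 O\right) = 16 + \left(-80 + 20 O\right) = -64 + 20 O$)
$\left(\left(-1\right) 14 \left(-4\right) - o{\left(-122,-62 \right)}\right) - 48519 = \left(\left(-1\right) 14 \left(-4\right) - \left(-64 + 20 \left(-62\right)\right)\right) - 48519 = \left(\left(-14\right) \left(-4\right) - \left(-64 - 1240\right)\right) - 48519 = \left(56 - -1304\right) - 48519 = \left(56 + 1304\right) - 48519 = 1360 - 48519 = -47159$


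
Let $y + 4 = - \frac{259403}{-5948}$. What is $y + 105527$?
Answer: $\frac{627910207}{5948} \approx 1.0557 \cdot 10^{5}$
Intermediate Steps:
$y = \frac{235611}{5948}$ ($y = -4 - \frac{259403}{-5948} = -4 - - \frac{259403}{5948} = -4 + \frac{259403}{5948} = \frac{235611}{5948} \approx 39.612$)
$y + 105527 = \frac{235611}{5948} + 105527 = \frac{627910207}{5948}$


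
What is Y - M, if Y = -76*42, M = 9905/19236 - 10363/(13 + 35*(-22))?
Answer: -6669661991/2080236 ≈ -3206.2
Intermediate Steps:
M = 29548679/2080236 (M = 9905*(1/19236) - 10363/(13 - 770) = 1415/2748 - 10363/(-757) = 1415/2748 - 10363*(-1/757) = 1415/2748 + 10363/757 = 29548679/2080236 ≈ 14.204)
Y = -3192
Y - M = -3192 - 1*29548679/2080236 = -3192 - 29548679/2080236 = -6669661991/2080236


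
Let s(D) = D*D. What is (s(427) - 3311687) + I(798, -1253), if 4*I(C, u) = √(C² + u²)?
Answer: -3129358 + 7*√45037/4 ≈ -3.1290e+6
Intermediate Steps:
s(D) = D²
I(C, u) = √(C² + u²)/4
(s(427) - 3311687) + I(798, -1253) = (427² - 3311687) + √(798² + (-1253)²)/4 = (182329 - 3311687) + √(636804 + 1570009)/4 = -3129358 + √2206813/4 = -3129358 + (7*√45037)/4 = -3129358 + 7*√45037/4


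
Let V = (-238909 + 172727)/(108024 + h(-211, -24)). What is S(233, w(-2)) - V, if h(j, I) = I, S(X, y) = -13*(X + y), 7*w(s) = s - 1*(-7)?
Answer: -1148240363/378000 ≈ -3037.7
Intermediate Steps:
w(s) = 1 + s/7 (w(s) = (s - 1*(-7))/7 = (s + 7)/7 = (7 + s)/7 = 1 + s/7)
S(X, y) = -13*X - 13*y
V = -33091/54000 (V = (-238909 + 172727)/(108024 - 24) = -66182/108000 = -66182*1/108000 = -33091/54000 ≈ -0.61280)
S(233, w(-2)) - V = (-13*233 - 13*(1 + (⅐)*(-2))) - 1*(-33091/54000) = (-3029 - 13*(1 - 2/7)) + 33091/54000 = (-3029 - 13*5/7) + 33091/54000 = (-3029 - 65/7) + 33091/54000 = -21268/7 + 33091/54000 = -1148240363/378000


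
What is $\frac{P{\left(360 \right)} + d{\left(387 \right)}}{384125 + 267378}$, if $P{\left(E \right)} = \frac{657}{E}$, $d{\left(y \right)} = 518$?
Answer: $\frac{20793}{26060120} \approx 0.00079789$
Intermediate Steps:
$\frac{P{\left(360 \right)} + d{\left(387 \right)}}{384125 + 267378} = \frac{\frac{657}{360} + 518}{384125 + 267378} = \frac{657 \cdot \frac{1}{360} + 518}{651503} = \left(\frac{73}{40} + 518\right) \frac{1}{651503} = \frac{20793}{40} \cdot \frac{1}{651503} = \frac{20793}{26060120}$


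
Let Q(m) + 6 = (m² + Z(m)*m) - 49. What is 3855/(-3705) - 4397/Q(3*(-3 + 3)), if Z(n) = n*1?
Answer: 1071924/13585 ≈ 78.905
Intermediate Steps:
Z(n) = n
Q(m) = -55 + 2*m² (Q(m) = -6 + ((m² + m*m) - 49) = -6 + ((m² + m²) - 49) = -6 + (2*m² - 49) = -6 + (-49 + 2*m²) = -55 + 2*m²)
3855/(-3705) - 4397/Q(3*(-3 + 3)) = 3855/(-3705) - 4397/(-55 + 2*(3*(-3 + 3))²) = 3855*(-1/3705) - 4397/(-55 + 2*(3*0)²) = -257/247 - 4397/(-55 + 2*0²) = -257/247 - 4397/(-55 + 2*0) = -257/247 - 4397/(-55 + 0) = -257/247 - 4397/(-55) = -257/247 - 4397*(-1/55) = -257/247 + 4397/55 = 1071924/13585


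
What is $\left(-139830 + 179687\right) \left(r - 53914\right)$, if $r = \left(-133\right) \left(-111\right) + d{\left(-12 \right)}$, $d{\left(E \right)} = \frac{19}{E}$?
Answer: $- \frac{18726054167}{12} \approx -1.5605 \cdot 10^{9}$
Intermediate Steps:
$r = \frac{177137}{12}$ ($r = \left(-133\right) \left(-111\right) + \frac{19}{-12} = 14763 + 19 \left(- \frac{1}{12}\right) = 14763 - \frac{19}{12} = \frac{177137}{12} \approx 14761.0$)
$\left(-139830 + 179687\right) \left(r - 53914\right) = \left(-139830 + 179687\right) \left(\frac{177137}{12} - 53914\right) = 39857 \left(- \frac{469831}{12}\right) = - \frac{18726054167}{12}$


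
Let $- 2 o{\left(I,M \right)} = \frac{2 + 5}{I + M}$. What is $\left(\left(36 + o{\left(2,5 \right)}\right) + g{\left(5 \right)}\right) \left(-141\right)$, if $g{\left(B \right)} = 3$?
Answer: $- \frac{10857}{2} \approx -5428.5$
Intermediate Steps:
$o{\left(I,M \right)} = - \frac{7}{2 \left(I + M\right)}$ ($o{\left(I,M \right)} = - \frac{\left(2 + 5\right) \frac{1}{I + M}}{2} = - \frac{7 \frac{1}{I + M}}{2} = - \frac{7}{2 \left(I + M\right)}$)
$\left(\left(36 + o{\left(2,5 \right)}\right) + g{\left(5 \right)}\right) \left(-141\right) = \left(\left(36 - \frac{7}{2 \cdot 2 + 2 \cdot 5}\right) + 3\right) \left(-141\right) = \left(\left(36 - \frac{7}{4 + 10}\right) + 3\right) \left(-141\right) = \left(\left(36 - \frac{7}{14}\right) + 3\right) \left(-141\right) = \left(\left(36 - \frac{1}{2}\right) + 3\right) \left(-141\right) = \left(\frac{71}{2} + 3\right) \left(-141\right) = \frac{77}{2} \left(-141\right) = - \frac{10857}{2}$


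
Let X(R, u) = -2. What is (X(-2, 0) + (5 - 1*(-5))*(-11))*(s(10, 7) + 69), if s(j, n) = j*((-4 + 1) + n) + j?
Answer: -13328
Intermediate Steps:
s(j, n) = j + j*(-3 + n) (s(j, n) = j*(-3 + n) + j = j + j*(-3 + n))
(X(-2, 0) + (5 - 1*(-5))*(-11))*(s(10, 7) + 69) = (-2 + (5 - 1*(-5))*(-11))*(10*(-2 + 7) + 69) = (-2 + (5 + 5)*(-11))*(10*5 + 69) = (-2 + 10*(-11))*(50 + 69) = (-2 - 110)*119 = -112*119 = -13328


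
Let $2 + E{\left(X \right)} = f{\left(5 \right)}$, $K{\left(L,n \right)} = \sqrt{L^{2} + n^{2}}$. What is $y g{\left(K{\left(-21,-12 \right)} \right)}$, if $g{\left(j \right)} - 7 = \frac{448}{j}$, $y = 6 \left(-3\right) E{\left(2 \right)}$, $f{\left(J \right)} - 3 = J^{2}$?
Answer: $-3276 - \frac{5376 \sqrt{65}}{5} \approx -11945.0$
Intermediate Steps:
$f{\left(J \right)} = 3 + J^{2}$
$E{\left(X \right)} = 26$ ($E{\left(X \right)} = -2 + \left(3 + 5^{2}\right) = -2 + \left(3 + 25\right) = -2 + 28 = 26$)
$y = -468$ ($y = 6 \left(-3\right) 26 = \left(-18\right) 26 = -468$)
$g{\left(j \right)} = 7 + \frac{448}{j}$
$y g{\left(K{\left(-21,-12 \right)} \right)} = - 468 \left(7 + \frac{448}{\sqrt{\left(-21\right)^{2} + \left(-12\right)^{2}}}\right) = - 468 \left(7 + \frac{448}{\sqrt{441 + 144}}\right) = - 468 \left(7 + \frac{448}{\sqrt{585}}\right) = - 468 \left(7 + \frac{448}{3 \sqrt{65}}\right) = - 468 \left(7 + 448 \frac{\sqrt{65}}{195}\right) = - 468 \left(7 + \frac{448 \sqrt{65}}{195}\right) = -3276 - \frac{5376 \sqrt{65}}{5}$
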